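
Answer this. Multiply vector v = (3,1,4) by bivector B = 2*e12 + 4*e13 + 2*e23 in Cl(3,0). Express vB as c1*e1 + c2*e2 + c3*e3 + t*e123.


vB has grade-1 (vector) and grade-3 (trivector) parts: vB = (v _| B) + (v ^ B).
Vector part <vB>_1:
  e1: -v2*b12 - v3*b13 = -(1)*(2) - (4)*(4) = -18
  e2: v1*b12 - v3*b23 = (3)*(2) - (4)*(2) = -2
  e3: v1*b13 + v2*b23 = (3)*(4) + (1)*(2) = 14
Trivector part <vB>_3:
  e123: v1*b23 - v2*b13 + v3*b12 = (3)*(2) - (1)*(4) + (4)*(2) = 10
vB = -18*e1 - 2*e2 + 14*e3 + 10*e123


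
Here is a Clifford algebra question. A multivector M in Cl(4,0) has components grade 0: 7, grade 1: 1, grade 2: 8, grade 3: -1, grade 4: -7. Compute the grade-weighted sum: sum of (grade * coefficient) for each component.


Grade-weighted sum = sum of grade_k * coefficient_k
0*7 = 0
1*1 = 1
2*8 = 16
3*(-1) = -3
4*(-7) = -28
Total = 0 + 1 + 16 + (-3) + (-28) = -14


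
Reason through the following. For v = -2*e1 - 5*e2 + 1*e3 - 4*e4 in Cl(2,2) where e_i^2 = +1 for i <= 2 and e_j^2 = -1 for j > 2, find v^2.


v^2 = sum of c_i^2 * e_i^2
Positive signature terms (e_i^2 = +1): (-2)^2 + (-5)^2 = 29
Negative signature terms (e_j^2 = -1): 1^2 + (-4)^2 = 17
v^2 = 29 - 17 = 12


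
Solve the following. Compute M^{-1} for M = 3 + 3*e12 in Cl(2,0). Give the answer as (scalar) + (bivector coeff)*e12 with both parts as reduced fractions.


M = 3 + 3*e12, where e12^2 = -1.
Since M commutes with its reverse ~M = a - b*e12, M * ~M = a^2 - b^2*e12^2 = a^2 + b^2.
So M^{-1} = ~M / (a^2 + b^2) = (a - b*e12)/(a^2 + b^2).
a^2 + b^2 = 9 + 9 = 18
Scalar part = 3/18 = 1/6
Bivector coeff = -3/18 = -1/6
M^{-1} = 1/6 - 1/6*e12


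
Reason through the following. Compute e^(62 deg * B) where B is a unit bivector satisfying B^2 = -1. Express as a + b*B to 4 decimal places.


For a unit bivector B with B^2 = -1, the exponential series gives
e^(theta*B) = cos(theta) + sin(theta)*B (the GA analogue of Euler's formula).
theta = 62 degrees = 1.082104 rad
cos(62 deg) = 0.4695
sin(62 deg) = 0.8829
exp(theta*B) = 0.4695 + 0.8829*B


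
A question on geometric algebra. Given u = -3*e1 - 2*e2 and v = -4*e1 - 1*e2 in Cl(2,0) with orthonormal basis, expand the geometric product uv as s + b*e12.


Expand: (-3*e1 - 2*e2)(-4*e1 - 1*e2)
= (-3)*(-4)*e1e1 + (-3)*(-1)*e1e2 + (-2)*(-4)*e2e1 + (-2)*(-1)*e2e2
Using e1^2 = e2^2 = 1, e2e1 = -e1e2:
Scalar part s = (-3)*(-4) + (-2)*(-1) = 12 + 2 = 14
Bivector part b = (-3)*(-1) - (-2)*(-4) = 3 - 8 = -5
uv = 14 - 5*e12


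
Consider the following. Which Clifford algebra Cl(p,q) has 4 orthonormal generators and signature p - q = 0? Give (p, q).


We need p + q = 4 and p - q = 0.
Adding: 2p = 4 + 0 = 4, so p = 2.
Then q = 4 - 2 = 2.
(p, q) = (2, 2)


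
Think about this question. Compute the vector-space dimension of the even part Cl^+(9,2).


Even subalgebra dimension = 2^(n-1)
n = 9 + 2 = 11
2^(11 - 1) = 2^10 = 1024
Verification: sum of C(11,k) for even k = 1 + 55 + 330 + 462 + 165 + 11 = 1024
Result = 1024


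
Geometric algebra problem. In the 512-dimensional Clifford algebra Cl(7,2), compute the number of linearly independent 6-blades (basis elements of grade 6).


Number of grade-k basis blades in Cl(p,q) with n = p + q is C(n, k).
n = 7 + 2 = 9
C(9, 6) = 9! / (6! * 3!)
= 362880 / (720 * 6)
= 84


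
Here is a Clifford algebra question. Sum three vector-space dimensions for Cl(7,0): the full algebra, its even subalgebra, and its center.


n = 7 + 0 = 7
Total dim = 2^7 = 128
Even subalgebra dim = 2^6 = 64
n is odd, so center dim = 2
Sum = 128 + 64 + 2 = 194


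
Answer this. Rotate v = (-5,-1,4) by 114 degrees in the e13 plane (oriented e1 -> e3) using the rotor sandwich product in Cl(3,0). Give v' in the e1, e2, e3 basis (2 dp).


Rotor R = cos(57deg) - sin(57deg)*e13
Rotation angle theta = 2 * 57 = 114 degrees in the e13 plane (e1 -> e3).
The component perpendicular to the plane (e2) is invariant: v'_2 = v2 = -1.00
cos(114deg) = -0.4067, sin(114deg) = 0.9135
v'_1 = v1*cos(theta) - v3*sin(theta) = -5*(-0.4067) - 4*0.9135 = -1.62
v'_3 = v1*sin(theta) + v3*cos(theta) = -5*0.9135 + 4*(-0.4067) = -6.19
v' = -1.62*e1 - 1.00*e2 - 6.19*e3


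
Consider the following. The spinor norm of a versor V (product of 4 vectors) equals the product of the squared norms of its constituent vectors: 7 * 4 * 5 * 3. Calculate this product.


Spinor norm N(V) = |v1|^2 * |v2|^2 * ... * |v4|^2
= 7 * 4 * 5 * 3
Running product: 7, 28, 140, 420
N(V) = 420


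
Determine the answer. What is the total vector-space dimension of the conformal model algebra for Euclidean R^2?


The conformal model of R^2 uses Cl(3,1): the 2 Euclidean generators plus two extra orthogonal generators e+ (e+^2 = +1) and e- (e-^2 = -1), from which the null vectors e0, einf are built.
Number of generators m = 2 + 2 = 4.
dim Cl(p,q) = 2^m = 2^4 = 16


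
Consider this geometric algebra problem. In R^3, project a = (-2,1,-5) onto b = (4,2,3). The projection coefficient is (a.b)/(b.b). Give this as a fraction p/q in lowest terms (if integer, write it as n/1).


Projection coefficient = (a . b) / (b . b)
a . b = (-2)*4 + 1*2 + (-5)*3
= -8 + 2 + (-15) = -21
b . b = 4^2 + 2^2 + 3^2
= 16 + 4 + 9 = 29
Coefficient = -21/29
In lowest terms: -21/29


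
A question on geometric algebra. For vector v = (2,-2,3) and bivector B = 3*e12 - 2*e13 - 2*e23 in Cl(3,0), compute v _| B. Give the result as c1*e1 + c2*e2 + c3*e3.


Left contraction v _| B = <vB>_1 (grade-1 part of the geometric product vB).
Using e1_|e12 = e2, e2_|e12 = -e1, e1_|e13 = e3, e3_|e13 = -e1, e2_|e23 = e3, e3_|e23 = -e2:
e1 coeff: -v2*b12 - v3*b13 = -(-2)*(3) - (3)*(-2) = 12
e2 coeff: v1*b12 - v3*b23 = (2)*(3) - (3)*(-2) = 12
e3 coeff: v1*b13 + v2*b23 = (2)*(-2) + (-2)*(-2) = 0
v _| B = 12*e1 + 12*e2 + 0*e3


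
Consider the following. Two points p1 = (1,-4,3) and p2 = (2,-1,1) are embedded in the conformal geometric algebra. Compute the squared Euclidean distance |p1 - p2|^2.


p1 - p2 = (-1, -3, 2)
|p1 - p2|^2 = (-1)^2 + (-3)^2 + 2^2
= 1 + 9 + 4
= 14


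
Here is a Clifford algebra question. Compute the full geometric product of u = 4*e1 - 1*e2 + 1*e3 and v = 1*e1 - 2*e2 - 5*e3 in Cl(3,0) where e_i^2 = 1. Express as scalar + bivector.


In Cl(3,0): e_i^2 = 1, e_ie_j = -e_je_i for i != j.
Scalar part = u . v = 4*1 + (-1)*(-2) + 1*(-5)
= 4 + 2 + (-5) = 1
e12 coeff = 4*(-2) - (-1)*1 = -8 - (-1) = -7
e13 coeff = 4*(-5) - 1*1 = -20 - 1 = -21
e23 coeff = (-1)*(-5) - 1*(-2) = 5 - (-2) = 7
uv = 1 - 7*e12 - 21*e13 + 7*e23


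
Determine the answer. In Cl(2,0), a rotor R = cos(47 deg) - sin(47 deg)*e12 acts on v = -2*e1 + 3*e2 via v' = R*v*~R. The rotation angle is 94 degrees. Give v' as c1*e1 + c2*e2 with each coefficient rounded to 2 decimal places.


Rotor R = cos(47deg) - sin(47deg)*e12
Rotation angle theta = 2 * 47 = 94 degrees
v' = R*v*~R rotates v by theta.
cos(94deg) = -0.0698, sin(94deg) = 0.9976
v'_1 = -2*cos(94deg) - 3*sin(94deg)
= -2*(-0.0698) - 3*0.9976
= -2.85
v'_2 = -2*sin(94deg) + 3*cos(94deg)
= -2*0.9976 + 3*(-0.0698)
= -2.20
v' = -2.85*e1 - 2.20*e2


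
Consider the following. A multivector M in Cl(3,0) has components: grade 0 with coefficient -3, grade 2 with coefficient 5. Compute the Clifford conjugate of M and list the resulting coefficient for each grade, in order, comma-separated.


Clifford conjugate sign for grade k: (-1)^(k(k+1)/2)
Grade 0: (-1)^(0*1/2) = (-1)^0 = 1, coeff -3 -> -3
Grade 2: (-1)^(2*3/2) = (-1)^3 = -1, coeff 5 -> -5
Conjugated coefficients: -3, -5


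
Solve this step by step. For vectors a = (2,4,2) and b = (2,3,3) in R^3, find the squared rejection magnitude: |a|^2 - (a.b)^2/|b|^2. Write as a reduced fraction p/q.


|a|^2 = 2^2 + 4^2 + 2^2 = 24
|b|^2 = 2^2 + 3^2 + 3^2 = 22
a . b = 2*2 + 4*3 + 2*3 = 22
(a.b)^2 = 22^2 = 484
|rej|^2 = 24 - 484/22
= (528 - 484)/22
= 44/22
In lowest terms: 2/1


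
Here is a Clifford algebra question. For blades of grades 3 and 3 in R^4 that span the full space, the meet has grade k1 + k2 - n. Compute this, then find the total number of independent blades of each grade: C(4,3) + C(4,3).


Meet grade = grade(A) + grade(B) - n
= 3 + 3 - 4 = 2
C(4,3) = 4
C(4,3) = 4
dim_A + dim_B = 4 + 4 = 8


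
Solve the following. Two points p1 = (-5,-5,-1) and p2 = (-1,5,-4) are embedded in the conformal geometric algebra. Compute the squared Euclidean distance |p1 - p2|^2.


p1 - p2 = (-4, -10, 3)
|p1 - p2|^2 = (-4)^2 + (-10)^2 + 3^2
= 16 + 100 + 9
= 125


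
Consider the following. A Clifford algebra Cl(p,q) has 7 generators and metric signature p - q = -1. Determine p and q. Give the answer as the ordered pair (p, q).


We need p + q = 7 and p - q = -1.
Adding: 2p = 7 + (-1) = 6, so p = 3.
Then q = 7 - 3 = 4.
(p, q) = (3, 4)


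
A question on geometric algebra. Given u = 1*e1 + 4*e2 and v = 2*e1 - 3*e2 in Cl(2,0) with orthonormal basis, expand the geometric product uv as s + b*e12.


Expand: (1*e1 + 4*e2)(2*e1 - 3*e2)
= 1*2*e1e1 + 1*(-3)*e1e2 + 4*2*e2e1 + 4*(-3)*e2e2
Using e1^2 = e2^2 = 1, e2e1 = -e1e2:
Scalar part s = 1*2 + 4*(-3) = 2 + (-12) = -10
Bivector part b = 1*(-3) - 4*2 = -3 - 8 = -11
uv = -10 - 11*e12


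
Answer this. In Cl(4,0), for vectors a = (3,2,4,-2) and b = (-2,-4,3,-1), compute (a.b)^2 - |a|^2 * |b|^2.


a . b = 3*(-2) + 2*(-4) + 4*3 + (-2)*(-1)
= -6 + (-8) + 12 + 2 = 0
|a|^2 = 3^2 + 2^2 + 4^2 + (-2)^2 = 33
|b|^2 = (-2)^2 + (-4)^2 + 3^2 + (-1)^2 = 30
(a.b)^2 = 0^2 = 0
|a|^2 * |b|^2 = 33 * 30 = 990
Result = 0 - 990 = -990


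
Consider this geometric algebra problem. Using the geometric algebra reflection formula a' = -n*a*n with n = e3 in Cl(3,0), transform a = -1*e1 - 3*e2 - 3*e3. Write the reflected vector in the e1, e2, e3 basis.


Reflection formula: a' = -n*a*n, with n = e3 (unit vector, n^2 = 1).
For reflection through hyperplane perp to e3:
The component along e3 flips sign, others stay.
a = (-1, -3, -3)
a' = (-1, -3, 3)
a' = -1*e1 - 3*e2 + 3*e3


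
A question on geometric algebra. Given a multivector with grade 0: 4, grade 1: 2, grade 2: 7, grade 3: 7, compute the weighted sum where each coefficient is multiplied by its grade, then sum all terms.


Grade-weighted sum = sum of grade_k * coefficient_k
0*4 = 0
1*2 = 2
2*7 = 14
3*7 = 21
Total = 0 + 2 + 14 + 21 = 37


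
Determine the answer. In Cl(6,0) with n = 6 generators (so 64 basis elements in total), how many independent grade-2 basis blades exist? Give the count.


Number of grade-k basis blades in Cl(p,q) with n = p + q is C(n, k).
n = 6 + 0 = 6
C(6, 2) = 6! / (2! * 4!)
= 720 / (2 * 24)
= 15


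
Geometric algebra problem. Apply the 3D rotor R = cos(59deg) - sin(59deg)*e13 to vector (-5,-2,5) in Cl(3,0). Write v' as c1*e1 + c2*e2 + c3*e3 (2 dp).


Rotor R = cos(59deg) - sin(59deg)*e13
Rotation angle theta = 2 * 59 = 118 degrees in the e13 plane (e1 -> e3).
The component perpendicular to the plane (e2) is invariant: v'_2 = v2 = -2.00
cos(118deg) = -0.4695, sin(118deg) = 0.8829
v'_1 = v1*cos(theta) - v3*sin(theta) = -5*(-0.4695) - 5*0.8829 = -2.07
v'_3 = v1*sin(theta) + v3*cos(theta) = -5*0.8829 + 5*(-0.4695) = -6.76
v' = -2.07*e1 - 2.00*e2 - 6.76*e3


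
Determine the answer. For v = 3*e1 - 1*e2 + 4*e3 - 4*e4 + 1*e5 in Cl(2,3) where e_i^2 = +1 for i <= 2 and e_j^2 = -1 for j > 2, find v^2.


v^2 = sum of c_i^2 * e_i^2
Positive signature terms (e_i^2 = +1): 3^2 + (-1)^2 = 10
Negative signature terms (e_j^2 = -1): 4^2 + (-4)^2 + 1^2 = 33
v^2 = 10 - 33 = -23


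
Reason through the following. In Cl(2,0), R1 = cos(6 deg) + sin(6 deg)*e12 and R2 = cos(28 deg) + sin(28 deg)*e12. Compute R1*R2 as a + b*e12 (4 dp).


Same-plane rotors commute and their half-angles add:
R1*R2 = cos(a1 + a2) + sin(a1 + a2)*e12.
a1 + a2 = 6 + 28 = 34 deg
cos(34 deg) = 0.8290
sin(34 deg) = 0.5592
R1*R2 = 0.8290 + 0.5592*e12


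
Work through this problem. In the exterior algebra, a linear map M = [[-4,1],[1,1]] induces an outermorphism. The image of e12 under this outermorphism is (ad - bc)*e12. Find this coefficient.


The outermorphism of a linear map f sends e1^e2 to f(e1)^f(e2).
f(e1) = -4*e1 + 1*e2
f(e2) = 1*e1 + 1*e2
f(e1) ^ f(e2) = (-4*e1 + 1*e2) ^ (1*e1 + 1*e2)
= (-4)*1*e12 + 1*1*e21
= (-4 - 1)*e12
= -5*e12
Coefficient = -5


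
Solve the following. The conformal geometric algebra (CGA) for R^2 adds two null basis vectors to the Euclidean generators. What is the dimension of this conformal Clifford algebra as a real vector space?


The conformal model of R^2 uses Cl(3,1): the 2 Euclidean generators plus two extra orthogonal generators e+ (e+^2 = +1) and e- (e-^2 = -1), from which the null vectors e0, einf are built.
Number of generators m = 2 + 2 = 4.
dim Cl(p,q) = 2^m = 2^4 = 16


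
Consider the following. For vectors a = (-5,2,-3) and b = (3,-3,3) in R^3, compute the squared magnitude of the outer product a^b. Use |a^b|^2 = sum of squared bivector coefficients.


a wedge b = (a1*b2 - a2*b1)*e12 + (a1*b3 - a3*b1)*e13 + (a2*b3 - a3*b2)*e23
e12 coeff: (-5)*(-3) - 2*3 = 15 - 6 = 9
e13 coeff: (-5)*3 - (-3)*3 = -15 - (-9) = -6
e23 coeff: 2*3 - (-3)*(-3) = 6 - 9 = -3
|a wedge b|^2 = 9^2 + (-6)^2 + (-3)^2
= 81 + 36 + 9
= 126


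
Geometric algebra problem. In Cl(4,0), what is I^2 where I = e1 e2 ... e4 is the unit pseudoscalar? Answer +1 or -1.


The pseudoscalar I = e1...e_n (product of all n generators) of Cl(p,q) satisfies I^2 = (-1)^(q + n(n-1)/2).
p = 4, q = 0, n = p + q = 4
n(n-1)/2 = 4 * 3 / 2 = 6
Exponent = q + n(n-1)/2 = 0 + 6 = 6
I^2 = (-1)^6 = +1


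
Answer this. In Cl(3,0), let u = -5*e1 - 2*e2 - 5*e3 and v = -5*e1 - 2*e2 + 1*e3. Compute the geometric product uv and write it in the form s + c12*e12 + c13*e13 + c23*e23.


In Cl(3,0): e_i^2 = 1, e_ie_j = -e_je_i for i != j.
Scalar part = u . v = (-5)*(-5) + (-2)*(-2) + (-5)*1
= 25 + 4 + (-5) = 24
e12 coeff = (-5)*(-2) - (-2)*(-5) = 10 - 10 = 0
e13 coeff = (-5)*1 - (-5)*(-5) = -5 - 25 = -30
e23 coeff = (-2)*1 - (-5)*(-2) = -2 - 10 = -12
uv = 24 + 0*e12 - 30*e13 - 12*e23


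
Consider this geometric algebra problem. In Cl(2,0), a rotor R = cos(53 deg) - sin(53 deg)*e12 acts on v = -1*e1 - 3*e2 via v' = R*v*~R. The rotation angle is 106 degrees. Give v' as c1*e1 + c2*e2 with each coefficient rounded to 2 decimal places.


Rotor R = cos(53deg) - sin(53deg)*e12
Rotation angle theta = 2 * 53 = 106 degrees
v' = R*v*~R rotates v by theta.
cos(106deg) = -0.2756, sin(106deg) = 0.9613
v'_1 = -1*cos(106deg) - (-3)*sin(106deg)
= -1*(-0.2756) - (-3)*0.9613
= 3.16
v'_2 = -1*sin(106deg) + (-3)*cos(106deg)
= -1*0.9613 + (-3)*(-0.2756)
= -0.13
v' = 3.16*e1 - 0.13*e2


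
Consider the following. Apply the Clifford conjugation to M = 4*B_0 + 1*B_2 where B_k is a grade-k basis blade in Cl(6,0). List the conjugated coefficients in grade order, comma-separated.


Clifford conjugate sign for grade k: (-1)^(k(k+1)/2)
Grade 0: (-1)^(0*1/2) = (-1)^0 = 1, coeff 4 -> 4
Grade 2: (-1)^(2*3/2) = (-1)^3 = -1, coeff 1 -> -1
Conjugated coefficients: 4, -1


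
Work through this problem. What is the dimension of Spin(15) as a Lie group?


Spin(n) double-covers SO(n); both have Lie algebra so(n) of dimension n(n-1)/2.
n = 15
n(n-1) = 15 * 14 = 210
dim Spin(15) = 210/2 = 105


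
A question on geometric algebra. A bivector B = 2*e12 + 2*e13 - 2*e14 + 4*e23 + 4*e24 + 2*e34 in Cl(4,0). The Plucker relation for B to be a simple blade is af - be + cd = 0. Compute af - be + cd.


Plucker relation: af - be + cd
a*f = 2*2 = 4
b*e = 2*4 = 8
c*d = (-2)*4 = -8
af - be + cd = 4 - 8 + (-8)
= -12


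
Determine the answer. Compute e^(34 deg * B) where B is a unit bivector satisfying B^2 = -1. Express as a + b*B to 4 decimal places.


For a unit bivector B with B^2 = -1, the exponential series gives
e^(theta*B) = cos(theta) + sin(theta)*B (the GA analogue of Euler's formula).
theta = 34 degrees = 0.593412 rad
cos(34 deg) = 0.8290
sin(34 deg) = 0.5592
exp(theta*B) = 0.8290 + 0.5592*B


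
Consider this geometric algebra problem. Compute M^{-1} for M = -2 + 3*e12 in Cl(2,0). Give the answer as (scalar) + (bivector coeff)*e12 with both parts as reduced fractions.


M = -2 + 3*e12, where e12^2 = -1.
Since M commutes with its reverse ~M = a - b*e12, M * ~M = a^2 - b^2*e12^2 = a^2 + b^2.
So M^{-1} = ~M / (a^2 + b^2) = (a - b*e12)/(a^2 + b^2).
a^2 + b^2 = 4 + 9 = 13
Scalar part = -2/13 = -2/13
Bivector coeff = -3/13 = -3/13
M^{-1} = -2/13 - 3/13*e12


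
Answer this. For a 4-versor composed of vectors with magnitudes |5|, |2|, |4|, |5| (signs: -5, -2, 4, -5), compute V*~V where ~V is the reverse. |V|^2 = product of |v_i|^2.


Each vector v_i has |v_i|^2 = s_i^2
Squared scales: (-5)^2 = 25, (-2)^2 = 4, 4^2 = 16, (-5)^2 = 25
|V|^2 = 25 * 4 * 16 * 25
= 40000


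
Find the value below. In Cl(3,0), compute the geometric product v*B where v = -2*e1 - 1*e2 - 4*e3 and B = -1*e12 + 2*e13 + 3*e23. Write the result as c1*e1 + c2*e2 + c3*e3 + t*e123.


vB has grade-1 (vector) and grade-3 (trivector) parts: vB = (v _| B) + (v ^ B).
Vector part <vB>_1:
  e1: -v2*b12 - v3*b13 = -(-1)*(-1) - (-4)*(2) = 7
  e2: v1*b12 - v3*b23 = (-2)*(-1) - (-4)*(3) = 14
  e3: v1*b13 + v2*b23 = (-2)*(2) + (-1)*(3) = -7
Trivector part <vB>_3:
  e123: v1*b23 - v2*b13 + v3*b12 = (-2)*(3) - (-1)*(2) + (-4)*(-1) = 0
vB = 7*e1 + 14*e2 - 7*e3 + 0*e123


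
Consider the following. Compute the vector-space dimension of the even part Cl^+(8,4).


Even subalgebra dimension = 2^(n-1)
n = 8 + 4 = 12
2^(12 - 1) = 2^11 = 2048
Verification: sum of C(12,k) for even k = 1 + 66 + 495 + 924 + 495 + 66 + 1 = 2048
Result = 2048


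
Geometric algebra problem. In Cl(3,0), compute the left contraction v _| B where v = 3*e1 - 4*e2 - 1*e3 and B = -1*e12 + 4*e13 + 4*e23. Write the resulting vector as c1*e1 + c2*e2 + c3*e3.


Left contraction v _| B = <vB>_1 (grade-1 part of the geometric product vB).
Using e1_|e12 = e2, e2_|e12 = -e1, e1_|e13 = e3, e3_|e13 = -e1, e2_|e23 = e3, e3_|e23 = -e2:
e1 coeff: -v2*b12 - v3*b13 = -(-4)*(-1) - (-1)*(4) = 0
e2 coeff: v1*b12 - v3*b23 = (3)*(-1) - (-1)*(4) = 1
e3 coeff: v1*b13 + v2*b23 = (3)*(4) + (-4)*(4) = -4
v _| B = 0*e1 + 1*e2 - 4*e3


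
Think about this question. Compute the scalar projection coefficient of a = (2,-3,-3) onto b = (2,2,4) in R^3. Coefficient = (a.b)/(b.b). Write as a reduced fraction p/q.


Projection coefficient = (a . b) / (b . b)
a . b = 2*2 + (-3)*2 + (-3)*4
= 4 + (-6) + (-12) = -14
b . b = 2^2 + 2^2 + 4^2
= 4 + 4 + 16 = 24
Coefficient = -14/24
In lowest terms: -7/12


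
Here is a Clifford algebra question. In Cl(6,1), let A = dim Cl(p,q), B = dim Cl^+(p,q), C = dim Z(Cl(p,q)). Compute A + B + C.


n = 6 + 1 = 7
Total dim = 2^7 = 128
Even subalgebra dim = 2^6 = 64
n is odd, so center dim = 2
Sum = 128 + 64 + 2 = 194


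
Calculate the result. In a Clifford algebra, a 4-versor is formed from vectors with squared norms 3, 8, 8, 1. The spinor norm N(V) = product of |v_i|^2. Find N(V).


Spinor norm N(V) = |v1|^2 * |v2|^2 * ... * |v4|^2
= 3 * 8 * 8 * 1
Running product: 3, 24, 192, 192
N(V) = 192


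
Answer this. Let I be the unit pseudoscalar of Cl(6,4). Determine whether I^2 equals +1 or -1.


The pseudoscalar I = e1...e_n (product of all n generators) of Cl(p,q) satisfies I^2 = (-1)^(q + n(n-1)/2).
p = 6, q = 4, n = p + q = 10
n(n-1)/2 = 10 * 9 / 2 = 45
Exponent = q + n(n-1)/2 = 4 + 45 = 49
I^2 = (-1)^49 = -1


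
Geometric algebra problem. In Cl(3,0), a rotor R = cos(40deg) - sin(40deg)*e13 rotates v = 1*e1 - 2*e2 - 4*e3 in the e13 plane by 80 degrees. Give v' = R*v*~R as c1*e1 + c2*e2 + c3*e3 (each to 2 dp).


Rotor R = cos(40deg) - sin(40deg)*e13
Rotation angle theta = 2 * 40 = 80 degrees in the e13 plane (e1 -> e3).
The component perpendicular to the plane (e2) is invariant: v'_2 = v2 = -2.00
cos(80deg) = 0.1736, sin(80deg) = 0.9848
v'_1 = v1*cos(theta) - v3*sin(theta) = 1*0.1736 - (-4)*0.9848 = 4.11
v'_3 = v1*sin(theta) + v3*cos(theta) = 1*0.9848 + (-4)*0.1736 = 0.29
v' = 4.11*e1 - 2.00*e2 + 0.29*e3


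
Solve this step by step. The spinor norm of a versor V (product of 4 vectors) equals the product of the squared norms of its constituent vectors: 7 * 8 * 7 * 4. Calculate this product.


Spinor norm N(V) = |v1|^2 * |v2|^2 * ... * |v4|^2
= 7 * 8 * 7 * 4
Running product: 7, 56, 392, 1568
N(V) = 1568


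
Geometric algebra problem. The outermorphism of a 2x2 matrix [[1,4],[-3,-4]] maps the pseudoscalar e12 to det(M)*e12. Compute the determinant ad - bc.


The outermorphism of a linear map f sends e1^e2 to f(e1)^f(e2).
f(e1) = 1*e1 - 3*e2
f(e2) = 4*e1 - 4*e2
f(e1) ^ f(e2) = (1*e1 - 3*e2) ^ (4*e1 - 4*e2)
= 1*(-4)*e12 + (-3)*4*e21
= (-4 - (-12))*e12
= 8*e12
Coefficient = 8


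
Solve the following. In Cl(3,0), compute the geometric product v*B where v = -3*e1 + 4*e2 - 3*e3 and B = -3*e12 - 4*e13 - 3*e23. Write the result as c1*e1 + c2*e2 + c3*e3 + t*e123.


vB has grade-1 (vector) and grade-3 (trivector) parts: vB = (v _| B) + (v ^ B).
Vector part <vB>_1:
  e1: -v2*b12 - v3*b13 = -(4)*(-3) - (-3)*(-4) = 0
  e2: v1*b12 - v3*b23 = (-3)*(-3) - (-3)*(-3) = 0
  e3: v1*b13 + v2*b23 = (-3)*(-4) + (4)*(-3) = 0
Trivector part <vB>_3:
  e123: v1*b23 - v2*b13 + v3*b12 = (-3)*(-3) - (4)*(-4) + (-3)*(-3) = 34
vB = 0*e1 + 0*e2 + 0*e3 + 34*e123


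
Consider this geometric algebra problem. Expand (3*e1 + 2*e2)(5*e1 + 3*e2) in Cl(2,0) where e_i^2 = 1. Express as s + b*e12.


Expand: (3*e1 + 2*e2)(5*e1 + 3*e2)
= 3*5*e1e1 + 3*3*e1e2 + 2*5*e2e1 + 2*3*e2e2
Using e1^2 = e2^2 = 1, e2e1 = -e1e2:
Scalar part s = 3*5 + 2*3 = 15 + 6 = 21
Bivector part b = 3*3 - 2*5 = 9 - 10 = -1
uv = 21 - 1*e12


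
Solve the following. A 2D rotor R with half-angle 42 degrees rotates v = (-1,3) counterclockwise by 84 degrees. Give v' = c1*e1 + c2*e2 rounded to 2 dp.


Rotor R = cos(42deg) - sin(42deg)*e12
Rotation angle theta = 2 * 42 = 84 degrees
v' = R*v*~R rotates v by theta.
cos(84deg) = 0.1045, sin(84deg) = 0.9945
v'_1 = -1*cos(84deg) - 3*sin(84deg)
= -1*0.1045 - 3*0.9945
= -3.09
v'_2 = -1*sin(84deg) + 3*cos(84deg)
= -1*0.9945 + 3*0.1045
= -0.68
v' = -3.09*e1 - 0.68*e2


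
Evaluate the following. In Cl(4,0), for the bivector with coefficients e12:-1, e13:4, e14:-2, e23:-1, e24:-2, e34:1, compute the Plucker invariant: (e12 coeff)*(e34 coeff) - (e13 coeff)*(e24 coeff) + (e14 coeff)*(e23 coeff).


Plucker relation: af - be + cd
a*f = (-1)*1 = -1
b*e = 4*(-2) = -8
c*d = (-2)*(-1) = 2
af - be + cd = -1 - (-8) + 2
= 9


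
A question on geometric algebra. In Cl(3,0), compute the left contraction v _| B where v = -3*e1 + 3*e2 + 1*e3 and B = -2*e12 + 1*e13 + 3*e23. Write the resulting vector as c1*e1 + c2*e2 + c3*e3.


Left contraction v _| B = <vB>_1 (grade-1 part of the geometric product vB).
Using e1_|e12 = e2, e2_|e12 = -e1, e1_|e13 = e3, e3_|e13 = -e1, e2_|e23 = e3, e3_|e23 = -e2:
e1 coeff: -v2*b12 - v3*b13 = -(3)*(-2) - (1)*(1) = 5
e2 coeff: v1*b12 - v3*b23 = (-3)*(-2) - (1)*(3) = 3
e3 coeff: v1*b13 + v2*b23 = (-3)*(1) + (3)*(3) = 6
v _| B = 5*e1 + 3*e2 + 6*e3


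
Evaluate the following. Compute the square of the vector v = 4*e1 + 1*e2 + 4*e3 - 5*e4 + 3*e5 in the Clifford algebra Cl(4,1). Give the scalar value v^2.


v^2 = sum of c_i^2 * e_i^2
Positive signature terms (e_i^2 = +1): 4^2 + 1^2 + 4^2 + (-5)^2 = 58
Negative signature terms (e_j^2 = -1): 3^2 = 9
v^2 = 58 - 9 = 49


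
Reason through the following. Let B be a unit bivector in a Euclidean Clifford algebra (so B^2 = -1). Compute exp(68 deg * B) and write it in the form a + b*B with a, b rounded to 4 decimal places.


For a unit bivector B with B^2 = -1, the exponential series gives
e^(theta*B) = cos(theta) + sin(theta)*B (the GA analogue of Euler's formula).
theta = 68 degrees = 1.186824 rad
cos(68 deg) = 0.3746
sin(68 deg) = 0.9272
exp(theta*B) = 0.3746 + 0.9272*B


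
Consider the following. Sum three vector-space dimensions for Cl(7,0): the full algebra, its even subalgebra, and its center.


n = 7 + 0 = 7
Total dim = 2^7 = 128
Even subalgebra dim = 2^6 = 64
n is odd, so center dim = 2
Sum = 128 + 64 + 2 = 194


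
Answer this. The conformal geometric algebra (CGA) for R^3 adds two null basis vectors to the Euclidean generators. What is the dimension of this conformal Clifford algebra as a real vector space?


The conformal model of R^3 uses Cl(4,1): the 3 Euclidean generators plus two extra orthogonal generators e+ (e+^2 = +1) and e- (e-^2 = -1), from which the null vectors e0, einf are built.
Number of generators m = 3 + 2 = 5.
dim Cl(p,q) = 2^m = 2^5 = 32


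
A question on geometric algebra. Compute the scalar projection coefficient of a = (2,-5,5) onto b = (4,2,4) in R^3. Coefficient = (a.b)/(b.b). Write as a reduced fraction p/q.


Projection coefficient = (a . b) / (b . b)
a . b = 2*4 + (-5)*2 + 5*4
= 8 + (-10) + 20 = 18
b . b = 4^2 + 2^2 + 4^2
= 16 + 4 + 16 = 36
Coefficient = 18/36
In lowest terms: 1/2


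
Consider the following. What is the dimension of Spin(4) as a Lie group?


Spin(n) double-covers SO(n); both have Lie algebra so(n) of dimension n(n-1)/2.
n = 4
n(n-1) = 4 * 3 = 12
dim Spin(4) = 12/2 = 6


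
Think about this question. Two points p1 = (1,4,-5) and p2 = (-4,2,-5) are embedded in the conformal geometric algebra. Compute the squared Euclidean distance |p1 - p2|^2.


p1 - p2 = (5, 2, 0)
|p1 - p2|^2 = 5^2 + 2^2 + 0^2
= 25 + 4 + 0
= 29


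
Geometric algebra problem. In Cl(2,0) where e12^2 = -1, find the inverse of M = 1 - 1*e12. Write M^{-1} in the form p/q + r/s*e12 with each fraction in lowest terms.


M = 1 - 1*e12, where e12^2 = -1.
Since M commutes with its reverse ~M = a - b*e12, M * ~M = a^2 - b^2*e12^2 = a^2 + b^2.
So M^{-1} = ~M / (a^2 + b^2) = (a - b*e12)/(a^2 + b^2).
a^2 + b^2 = 1 + 1 = 2
Scalar part = 1/2 = 1/2
Bivector coeff = 1/2 = 1/2
M^{-1} = 1/2 + 1/2*e12


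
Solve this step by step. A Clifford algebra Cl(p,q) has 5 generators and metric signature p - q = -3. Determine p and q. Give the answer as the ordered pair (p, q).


We need p + q = 5 and p - q = -3.
Adding: 2p = 5 + (-3) = 2, so p = 1.
Then q = 5 - 1 = 4.
(p, q) = (1, 4)


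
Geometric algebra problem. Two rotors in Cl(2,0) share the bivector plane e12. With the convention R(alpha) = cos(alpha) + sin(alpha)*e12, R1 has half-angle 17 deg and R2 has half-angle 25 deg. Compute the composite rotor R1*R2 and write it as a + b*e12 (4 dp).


Same-plane rotors commute and their half-angles add:
R1*R2 = cos(a1 + a2) + sin(a1 + a2)*e12.
a1 + a2 = 17 + 25 = 42 deg
cos(42 deg) = 0.7431
sin(42 deg) = 0.6691
R1*R2 = 0.7431 + 0.6691*e12


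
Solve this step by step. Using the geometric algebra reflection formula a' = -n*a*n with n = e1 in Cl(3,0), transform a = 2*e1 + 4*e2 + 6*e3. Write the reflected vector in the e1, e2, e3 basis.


Reflection formula: a' = -n*a*n, with n = e1 (unit vector, n^2 = 1).
For reflection through hyperplane perp to e1:
The component along e1 flips sign, others stay.
a = (2, 4, 6)
a' = (-2, 4, 6)
a' = -2*e1 + 4*e2 + 6*e3


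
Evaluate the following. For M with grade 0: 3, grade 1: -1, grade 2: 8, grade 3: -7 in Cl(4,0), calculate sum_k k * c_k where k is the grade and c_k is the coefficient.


Grade-weighted sum = sum of grade_k * coefficient_k
0*3 = 0
1*(-1) = -1
2*8 = 16
3*(-7) = -21
Total = 0 + (-1) + 16 + (-21) = -6


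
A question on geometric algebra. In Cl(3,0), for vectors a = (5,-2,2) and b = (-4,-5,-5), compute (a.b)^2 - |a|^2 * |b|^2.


a . b = 5*(-4) + (-2)*(-5) + 2*(-5)
= -20 + 10 + (-10) = -20
|a|^2 = 5^2 + (-2)^2 + 2^2 = 33
|b|^2 = (-4)^2 + (-5)^2 + (-5)^2 = 66
(a.b)^2 = (-20)^2 = 400
|a|^2 * |b|^2 = 33 * 66 = 2178
Result = 400 - 2178 = -1778


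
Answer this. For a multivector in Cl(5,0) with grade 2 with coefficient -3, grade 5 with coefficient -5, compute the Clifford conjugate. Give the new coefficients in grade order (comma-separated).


Clifford conjugate sign for grade k: (-1)^(k(k+1)/2)
Grade 2: (-1)^(2*3/2) = (-1)^3 = -1, coeff -3 -> 3
Grade 5: (-1)^(5*6/2) = (-1)^15 = -1, coeff -5 -> 5
Conjugated coefficients: 3, 5


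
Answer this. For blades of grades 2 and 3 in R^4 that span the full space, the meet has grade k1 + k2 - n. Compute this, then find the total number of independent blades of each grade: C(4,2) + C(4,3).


Meet grade = grade(A) + grade(B) - n
= 2 + 3 - 4 = 1
C(4,2) = 6
C(4,3) = 4
dim_A + dim_B = 6 + 4 = 10


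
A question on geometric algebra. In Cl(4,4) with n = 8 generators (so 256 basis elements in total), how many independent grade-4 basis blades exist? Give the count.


Number of grade-k basis blades in Cl(p,q) with n = p + q is C(n, k).
n = 4 + 4 = 8
C(8, 4) = 8! / (4! * 4!)
= 40320 / (24 * 24)
= 70


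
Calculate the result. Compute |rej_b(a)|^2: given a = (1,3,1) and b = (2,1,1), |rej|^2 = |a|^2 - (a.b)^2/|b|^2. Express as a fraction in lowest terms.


|a|^2 = 1^2 + 3^2 + 1^2 = 11
|b|^2 = 2^2 + 1^2 + 1^2 = 6
a . b = 1*2 + 3*1 + 1*1 = 6
(a.b)^2 = 6^2 = 36
|rej|^2 = 11 - 36/6
= (66 - 36)/6
= 30/6
In lowest terms: 5/1


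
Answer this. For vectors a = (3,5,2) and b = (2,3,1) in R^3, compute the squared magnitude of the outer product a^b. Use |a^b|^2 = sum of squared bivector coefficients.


a wedge b = (a1*b2 - a2*b1)*e12 + (a1*b3 - a3*b1)*e13 + (a2*b3 - a3*b2)*e23
e12 coeff: 3*3 - 5*2 = 9 - 10 = -1
e13 coeff: 3*1 - 2*2 = 3 - 4 = -1
e23 coeff: 5*1 - 2*3 = 5 - 6 = -1
|a wedge b|^2 = (-1)^2 + (-1)^2 + (-1)^2
= 1 + 1 + 1
= 3


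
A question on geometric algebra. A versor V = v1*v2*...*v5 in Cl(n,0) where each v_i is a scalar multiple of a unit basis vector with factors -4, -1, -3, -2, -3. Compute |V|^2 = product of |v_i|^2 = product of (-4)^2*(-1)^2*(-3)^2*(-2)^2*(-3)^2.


Each vector v_i has |v_i|^2 = s_i^2
Squared scales: (-4)^2 = 16, (-1)^2 = 1, (-3)^2 = 9, (-2)^2 = 4, (-3)^2 = 9
|V|^2 = 16 * 1 * 9 * 4 * 9
= 5184


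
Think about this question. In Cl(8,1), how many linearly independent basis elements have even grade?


Even subalgebra dimension = 2^(n-1)
n = 8 + 1 = 9
2^(9 - 1) = 2^8 = 256
Verification: sum of C(9,k) for even k = 1 + 36 + 126 + 84 + 9 = 256
Result = 256


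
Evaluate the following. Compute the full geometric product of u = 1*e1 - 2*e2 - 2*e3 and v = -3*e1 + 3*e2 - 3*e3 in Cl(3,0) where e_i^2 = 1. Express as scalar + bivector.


In Cl(3,0): e_i^2 = 1, e_ie_j = -e_je_i for i != j.
Scalar part = u . v = 1*(-3) + (-2)*3 + (-2)*(-3)
= -3 + (-6) + 6 = -3
e12 coeff = 1*3 - (-2)*(-3) = 3 - 6 = -3
e13 coeff = 1*(-3) - (-2)*(-3) = -3 - 6 = -9
e23 coeff = (-2)*(-3) - (-2)*3 = 6 - (-6) = 12
uv = -3 - 3*e12 - 9*e13 + 12*e23


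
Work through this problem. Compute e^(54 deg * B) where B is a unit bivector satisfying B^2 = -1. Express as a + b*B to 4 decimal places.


For a unit bivector B with B^2 = -1, the exponential series gives
e^(theta*B) = cos(theta) + sin(theta)*B (the GA analogue of Euler's formula).
theta = 54 degrees = 0.942478 rad
cos(54 deg) = 0.5878
sin(54 deg) = 0.8090
exp(theta*B) = 0.5878 + 0.8090*B


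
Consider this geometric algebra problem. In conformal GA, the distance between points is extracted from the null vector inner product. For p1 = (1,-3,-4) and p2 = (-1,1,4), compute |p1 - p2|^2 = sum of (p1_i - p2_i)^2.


p1 - p2 = (2, -4, -8)
|p1 - p2|^2 = 2^2 + (-4)^2 + (-8)^2
= 4 + 16 + 64
= 84


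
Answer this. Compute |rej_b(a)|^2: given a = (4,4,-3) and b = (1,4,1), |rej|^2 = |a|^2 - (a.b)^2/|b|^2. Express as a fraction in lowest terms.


|a|^2 = 4^2 + 4^2 + (-3)^2 = 41
|b|^2 = 1^2 + 4^2 + 1^2 = 18
a . b = 4*1 + 4*4 + (-3)*1 = 17
(a.b)^2 = 17^2 = 289
|rej|^2 = 41 - 289/18
= (738 - 289)/18
= 449/18
In lowest terms: 449/18


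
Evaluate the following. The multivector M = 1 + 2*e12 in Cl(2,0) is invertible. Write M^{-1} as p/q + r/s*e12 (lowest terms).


M = 1 + 2*e12, where e12^2 = -1.
Since M commutes with its reverse ~M = a - b*e12, M * ~M = a^2 - b^2*e12^2 = a^2 + b^2.
So M^{-1} = ~M / (a^2 + b^2) = (a - b*e12)/(a^2 + b^2).
a^2 + b^2 = 1 + 4 = 5
Scalar part = 1/5 = 1/5
Bivector coeff = -2/5 = -2/5
M^{-1} = 1/5 - 2/5*e12


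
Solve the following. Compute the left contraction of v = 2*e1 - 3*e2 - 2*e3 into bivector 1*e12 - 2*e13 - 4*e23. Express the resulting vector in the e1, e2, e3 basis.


Left contraction v _| B = <vB>_1 (grade-1 part of the geometric product vB).
Using e1_|e12 = e2, e2_|e12 = -e1, e1_|e13 = e3, e3_|e13 = -e1, e2_|e23 = e3, e3_|e23 = -e2:
e1 coeff: -v2*b12 - v3*b13 = -(-3)*(1) - (-2)*(-2) = -1
e2 coeff: v1*b12 - v3*b23 = (2)*(1) - (-2)*(-4) = -6
e3 coeff: v1*b13 + v2*b23 = (2)*(-2) + (-3)*(-4) = 8
v _| B = -1*e1 - 6*e2 + 8*e3


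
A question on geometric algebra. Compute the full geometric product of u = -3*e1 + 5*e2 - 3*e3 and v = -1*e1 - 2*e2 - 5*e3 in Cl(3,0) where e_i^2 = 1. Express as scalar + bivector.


In Cl(3,0): e_i^2 = 1, e_ie_j = -e_je_i for i != j.
Scalar part = u . v = (-3)*(-1) + 5*(-2) + (-3)*(-5)
= 3 + (-10) + 15 = 8
e12 coeff = (-3)*(-2) - 5*(-1) = 6 - (-5) = 11
e13 coeff = (-3)*(-5) - (-3)*(-1) = 15 - 3 = 12
e23 coeff = 5*(-5) - (-3)*(-2) = -25 - 6 = -31
uv = 8 + 11*e12 + 12*e13 - 31*e23


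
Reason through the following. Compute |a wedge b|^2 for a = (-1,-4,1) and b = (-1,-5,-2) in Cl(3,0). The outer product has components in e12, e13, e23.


a wedge b = (a1*b2 - a2*b1)*e12 + (a1*b3 - a3*b1)*e13 + (a2*b3 - a3*b2)*e23
e12 coeff: (-1)*(-5) - (-4)*(-1) = 5 - 4 = 1
e13 coeff: (-1)*(-2) - 1*(-1) = 2 - (-1) = 3
e23 coeff: (-4)*(-2) - 1*(-5) = 8 - (-5) = 13
|a wedge b|^2 = 1^2 + 3^2 + 13^2
= 1 + 9 + 169
= 179


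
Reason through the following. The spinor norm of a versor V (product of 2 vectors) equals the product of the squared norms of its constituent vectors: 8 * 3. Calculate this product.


Spinor norm N(V) = |v1|^2 * |v2|^2 * ... * |v2|^2
= 8 * 3
Running product: 8, 24
N(V) = 24


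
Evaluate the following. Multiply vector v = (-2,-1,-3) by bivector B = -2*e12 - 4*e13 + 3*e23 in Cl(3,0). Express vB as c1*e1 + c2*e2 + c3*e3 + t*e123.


vB has grade-1 (vector) and grade-3 (trivector) parts: vB = (v _| B) + (v ^ B).
Vector part <vB>_1:
  e1: -v2*b12 - v3*b13 = -(-1)*(-2) - (-3)*(-4) = -14
  e2: v1*b12 - v3*b23 = (-2)*(-2) - (-3)*(3) = 13
  e3: v1*b13 + v2*b23 = (-2)*(-4) + (-1)*(3) = 5
Trivector part <vB>_3:
  e123: v1*b23 - v2*b13 + v3*b12 = (-2)*(3) - (-1)*(-4) + (-3)*(-2) = -4
vB = -14*e1 + 13*e2 + 5*e3 - 4*e123


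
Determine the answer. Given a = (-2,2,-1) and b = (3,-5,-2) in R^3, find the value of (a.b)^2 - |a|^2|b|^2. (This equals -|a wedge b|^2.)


a . b = (-2)*3 + 2*(-5) + (-1)*(-2)
= -6 + (-10) + 2 = -14
|a|^2 = (-2)^2 + 2^2 + (-1)^2 = 9
|b|^2 = 3^2 + (-5)^2 + (-2)^2 = 38
(a.b)^2 = (-14)^2 = 196
|a|^2 * |b|^2 = 9 * 38 = 342
Result = 196 - 342 = -146


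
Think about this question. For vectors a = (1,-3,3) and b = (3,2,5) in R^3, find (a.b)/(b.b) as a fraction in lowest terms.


Projection coefficient = (a . b) / (b . b)
a . b = 1*3 + (-3)*2 + 3*5
= 3 + (-6) + 15 = 12
b . b = 3^2 + 2^2 + 5^2
= 9 + 4 + 25 = 38
Coefficient = 12/38
In lowest terms: 6/19


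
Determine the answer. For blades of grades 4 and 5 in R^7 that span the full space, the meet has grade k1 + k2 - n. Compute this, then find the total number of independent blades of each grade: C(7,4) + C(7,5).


Meet grade = grade(A) + grade(B) - n
= 4 + 5 - 7 = 2
C(7,4) = 35
C(7,5) = 21
dim_A + dim_B = 35 + 21 = 56


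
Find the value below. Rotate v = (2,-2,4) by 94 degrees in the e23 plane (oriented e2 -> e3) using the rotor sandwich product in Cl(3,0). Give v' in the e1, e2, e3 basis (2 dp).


Rotor R = cos(47deg) - sin(47deg)*e23
Rotation angle theta = 2 * 47 = 94 degrees in the e23 plane (e2 -> e3).
The component perpendicular to the plane (e1) is invariant: v'_1 = v1 = 2.00
cos(94deg) = -0.0698, sin(94deg) = 0.9976
v'_2 = v2*cos(theta) - v3*sin(theta) = -2*(-0.0698) - 4*0.9976 = -3.85
v'_3 = v2*sin(theta) + v3*cos(theta) = -2*0.9976 + 4*(-0.0698) = -2.27
v' = 2.00*e1 - 3.85*e2 - 2.27*e3


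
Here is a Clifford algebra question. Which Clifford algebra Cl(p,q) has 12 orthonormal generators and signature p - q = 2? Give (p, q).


We need p + q = 12 and p - q = 2.
Adding: 2p = 12 + 2 = 14, so p = 7.
Then q = 12 - 7 = 5.
(p, q) = (7, 5)


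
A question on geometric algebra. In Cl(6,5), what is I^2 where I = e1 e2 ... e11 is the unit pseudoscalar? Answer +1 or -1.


The pseudoscalar I = e1...e_n (product of all n generators) of Cl(p,q) satisfies I^2 = (-1)^(q + n(n-1)/2).
p = 6, q = 5, n = p + q = 11
n(n-1)/2 = 11 * 10 / 2 = 55
Exponent = q + n(n-1)/2 = 5 + 55 = 60
I^2 = (-1)^60 = +1


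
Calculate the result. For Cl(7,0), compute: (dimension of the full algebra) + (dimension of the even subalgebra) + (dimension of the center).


n = 7 + 0 = 7
Total dim = 2^7 = 128
Even subalgebra dim = 2^6 = 64
n is odd, so center dim = 2
Sum = 128 + 64 + 2 = 194


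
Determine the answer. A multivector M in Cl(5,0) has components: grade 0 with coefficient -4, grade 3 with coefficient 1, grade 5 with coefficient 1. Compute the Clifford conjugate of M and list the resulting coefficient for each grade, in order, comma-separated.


Clifford conjugate sign for grade k: (-1)^(k(k+1)/2)
Grade 0: (-1)^(0*1/2) = (-1)^0 = 1, coeff -4 -> -4
Grade 3: (-1)^(3*4/2) = (-1)^6 = 1, coeff 1 -> 1
Grade 5: (-1)^(5*6/2) = (-1)^15 = -1, coeff 1 -> -1
Conjugated coefficients: -4, 1, -1


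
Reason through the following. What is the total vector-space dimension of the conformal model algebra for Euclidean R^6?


The conformal model of R^6 uses Cl(7,1): the 6 Euclidean generators plus two extra orthogonal generators e+ (e+^2 = +1) and e- (e-^2 = -1), from which the null vectors e0, einf are built.
Number of generators m = 6 + 2 = 8.
dim Cl(p,q) = 2^m = 2^8 = 256


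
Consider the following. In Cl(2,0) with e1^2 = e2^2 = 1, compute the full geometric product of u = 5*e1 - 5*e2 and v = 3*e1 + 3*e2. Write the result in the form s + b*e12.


Expand: (5*e1 - 5*e2)(3*e1 + 3*e2)
= 5*3*e1e1 + 5*3*e1e2 + (-5)*3*e2e1 + (-5)*3*e2e2
Using e1^2 = e2^2 = 1, e2e1 = -e1e2:
Scalar part s = 5*3 + (-5)*3 = 15 + (-15) = 0
Bivector part b = 5*3 - (-5)*3 = 15 - (-15) = 30
uv = 0 + 30*e12


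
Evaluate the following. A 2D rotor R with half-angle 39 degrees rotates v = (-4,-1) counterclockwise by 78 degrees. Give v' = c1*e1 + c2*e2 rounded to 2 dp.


Rotor R = cos(39deg) - sin(39deg)*e12
Rotation angle theta = 2 * 39 = 78 degrees
v' = R*v*~R rotates v by theta.
cos(78deg) = 0.2079, sin(78deg) = 0.9781
v'_1 = -4*cos(78deg) - (-1)*sin(78deg)
= -4*0.2079 - (-1)*0.9781
= 0.15
v'_2 = -4*sin(78deg) + (-1)*cos(78deg)
= -4*0.9781 + (-1)*0.2079
= -4.12
v' = 0.15*e1 - 4.12*e2


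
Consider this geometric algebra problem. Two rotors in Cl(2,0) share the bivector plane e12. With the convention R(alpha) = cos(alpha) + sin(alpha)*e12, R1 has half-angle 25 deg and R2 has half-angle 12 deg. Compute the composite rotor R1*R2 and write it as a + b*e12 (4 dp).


Same-plane rotors commute and their half-angles add:
R1*R2 = cos(a1 + a2) + sin(a1 + a2)*e12.
a1 + a2 = 25 + 12 = 37 deg
cos(37 deg) = 0.7986
sin(37 deg) = 0.6018
R1*R2 = 0.7986 + 0.6018*e12


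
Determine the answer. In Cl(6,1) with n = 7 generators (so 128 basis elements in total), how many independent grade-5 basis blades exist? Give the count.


Number of grade-k basis blades in Cl(p,q) with n = p + q is C(n, k).
n = 6 + 1 = 7
C(7, 5) = 7! / (5! * 2!)
= 5040 / (120 * 2)
= 21


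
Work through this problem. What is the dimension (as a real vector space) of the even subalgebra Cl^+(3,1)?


Even subalgebra dimension = 2^(n-1)
n = 3 + 1 = 4
2^(4 - 1) = 2^3 = 8
Verification: sum of C(4,k) for even k = 1 + 6 + 1 = 8
Result = 8


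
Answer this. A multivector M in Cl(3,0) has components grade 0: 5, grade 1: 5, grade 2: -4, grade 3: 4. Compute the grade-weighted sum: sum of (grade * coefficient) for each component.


Grade-weighted sum = sum of grade_k * coefficient_k
0*5 = 0
1*5 = 5
2*(-4) = -8
3*4 = 12
Total = 0 + 5 + (-8) + 12 = 9


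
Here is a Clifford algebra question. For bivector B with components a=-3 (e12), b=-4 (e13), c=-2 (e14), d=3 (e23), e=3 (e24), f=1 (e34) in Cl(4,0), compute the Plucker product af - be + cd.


Plucker relation: af - be + cd
a*f = (-3)*1 = -3
b*e = (-4)*3 = -12
c*d = (-2)*3 = -6
af - be + cd = -3 - (-12) + (-6)
= 3
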